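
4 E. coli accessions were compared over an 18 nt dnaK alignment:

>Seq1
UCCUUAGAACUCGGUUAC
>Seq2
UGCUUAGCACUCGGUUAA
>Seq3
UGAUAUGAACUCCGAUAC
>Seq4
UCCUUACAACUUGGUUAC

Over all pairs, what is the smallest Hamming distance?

2

Pairwise Hamming distances:
  Seq1 vs Seq2: 3
  Seq1 vs Seq3: 6
  Seq1 vs Seq4: 2
  Seq2 vs Seq3: 7
  Seq2 vs Seq4: 5
  Seq3 vs Seq4: 8
The smallest is 2, between Seq1 and Seq4.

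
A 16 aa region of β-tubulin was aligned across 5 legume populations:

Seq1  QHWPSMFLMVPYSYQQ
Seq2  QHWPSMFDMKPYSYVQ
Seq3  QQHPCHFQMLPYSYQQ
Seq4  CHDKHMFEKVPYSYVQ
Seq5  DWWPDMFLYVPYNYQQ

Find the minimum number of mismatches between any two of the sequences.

Pairwise Hamming distances:
  Seq1 vs Seq2: 3
  Seq1 vs Seq3: 6
  Seq1 vs Seq4: 7
  Seq1 vs Seq5: 5
  Seq2 vs Seq3: 7
  Seq2 vs Seq4: 7
  Seq2 vs Seq5: 8
  Seq3 vs Seq4: 10
  Seq3 vs Seq5: 9
  Seq4 vs Seq5: 9
The smallest is 3, between Seq1 and Seq2.

3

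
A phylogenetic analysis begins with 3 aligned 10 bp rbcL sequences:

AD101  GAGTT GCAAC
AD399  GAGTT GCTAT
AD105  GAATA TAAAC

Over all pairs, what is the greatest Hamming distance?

Pairwise Hamming distances:
  AD101 vs AD399: 2
  AD101 vs AD105: 4
  AD399 vs AD105: 6
The largest is 6, between AD399 and AD105.

6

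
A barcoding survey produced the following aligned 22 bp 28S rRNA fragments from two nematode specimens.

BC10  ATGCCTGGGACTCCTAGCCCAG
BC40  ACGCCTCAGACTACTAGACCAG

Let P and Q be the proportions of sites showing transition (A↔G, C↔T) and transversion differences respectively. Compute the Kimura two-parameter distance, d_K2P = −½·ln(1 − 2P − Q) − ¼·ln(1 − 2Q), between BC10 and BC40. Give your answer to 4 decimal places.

Mismatches occur at site 2 (T→C, transition), site 7 (G→C, transversion), site 8 (G→A, transition), site 13 (C→A, transversion), site 18 (C→A, transversion).
Of the 5 differences, 2 transitions and 3 transversions over 22 sites: P = 2/22 = 0.090909, Q = 3/22 = 0.136364.
d = −0.5·ln(0.681818) − 0.25·ln(0.727272) = −0.5·(-0.382993) − 0.25·(-0.318455) = 0.2711.

0.2711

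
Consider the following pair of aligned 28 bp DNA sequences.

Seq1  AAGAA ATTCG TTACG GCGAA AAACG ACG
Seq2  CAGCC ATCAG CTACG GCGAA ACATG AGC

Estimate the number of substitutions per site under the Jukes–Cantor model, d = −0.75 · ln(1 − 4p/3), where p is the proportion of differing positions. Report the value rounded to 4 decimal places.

Mismatches occur at site 1 (A/C), site 4 (A/C), site 5 (A/C), site 8 (T/C), site 9 (C/A), site 11 (T/C), site 22 (A/C), site 24 (C/T), site 27 (C/G), site 28 (G/C).
p = 10/28 = 0.357143.
d = −0.75 · ln(1 − (4/3)·0.357143) = −0.75 · ln(0.523809) = −0.75 · (-0.646628) = 0.4850.

0.4850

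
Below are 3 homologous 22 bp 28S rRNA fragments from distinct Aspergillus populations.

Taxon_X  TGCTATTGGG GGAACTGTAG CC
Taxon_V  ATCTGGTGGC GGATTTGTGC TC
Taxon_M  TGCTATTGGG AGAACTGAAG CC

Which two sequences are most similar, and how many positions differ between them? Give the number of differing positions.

2

Pairwise Hamming distances:
  Taxon_X vs Taxon_V: 10
  Taxon_X vs Taxon_M: 2
  Taxon_V vs Taxon_M: 12
The smallest is 2, between Taxon_X and Taxon_M.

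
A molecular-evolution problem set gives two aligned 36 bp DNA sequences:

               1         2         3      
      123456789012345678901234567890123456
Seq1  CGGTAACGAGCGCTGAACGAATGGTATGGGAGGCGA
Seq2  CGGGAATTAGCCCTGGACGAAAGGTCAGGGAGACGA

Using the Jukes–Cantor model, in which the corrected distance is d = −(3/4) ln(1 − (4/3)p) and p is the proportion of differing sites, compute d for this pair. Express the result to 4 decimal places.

Mismatches occur at site 4 (T↔G), site 7 (C↔T), site 8 (G↔T), site 12 (G↔C), site 16 (A↔G), site 22 (T↔A), site 26 (A↔C), site 27 (T↔A), site 33 (G↔A).
p = 9/36 = 0.250000.
d = −0.75 · ln(1 − (4/3)·0.250000) = −0.75 · ln(0.666667) = −0.75 · (-0.405465) = 0.3041.

0.3041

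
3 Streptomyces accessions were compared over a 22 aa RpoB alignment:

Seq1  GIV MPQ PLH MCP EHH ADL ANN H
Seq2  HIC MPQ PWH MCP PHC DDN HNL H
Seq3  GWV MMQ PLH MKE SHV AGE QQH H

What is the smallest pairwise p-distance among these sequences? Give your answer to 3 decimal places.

0.409

Pairwise Hamming distances:
  Seq1 vs Seq2: 9
  Seq1 vs Seq3: 11
  Seq2 vs Seq3: 15
The smallest is 9 mismatches, between Seq1 and Seq2; p = 9/22 = 0.409.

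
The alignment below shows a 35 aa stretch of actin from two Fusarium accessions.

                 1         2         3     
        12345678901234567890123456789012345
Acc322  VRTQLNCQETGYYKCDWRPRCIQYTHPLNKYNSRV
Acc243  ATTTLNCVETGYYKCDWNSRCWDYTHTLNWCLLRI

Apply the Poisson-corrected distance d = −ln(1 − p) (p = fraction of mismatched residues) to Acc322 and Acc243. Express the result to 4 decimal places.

Differing sites — 1:V/A; 2:R/T; 4:Q/T; 8:Q/V; 18:R/N; 19:P/S; 22:I/W; 23:Q/D; 27:P/T; 30:K/W; 31:Y/C; 32:N/L; 33:S/L; 35:V/I.
p = 14/35 = 0.400000.
d = −ln(1 − 0.400000) = −ln(0.600000) = 0.5108.

0.5108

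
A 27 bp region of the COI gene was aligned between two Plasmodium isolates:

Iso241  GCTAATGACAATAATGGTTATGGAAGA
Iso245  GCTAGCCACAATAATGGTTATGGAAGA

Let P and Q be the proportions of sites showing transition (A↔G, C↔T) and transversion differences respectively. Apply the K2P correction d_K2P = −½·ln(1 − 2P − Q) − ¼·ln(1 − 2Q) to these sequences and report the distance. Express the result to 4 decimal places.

0.1216

The sequences differ at positions 5 (A/G, transition), 6 (T/C, transition), 7 (G/C, transversion).
Of the 3 differences, 2 transitions and 1 transversion over 27 sites: P = 2/27 = 0.074074, Q = 1/27 = 0.037037.
d = −0.5·ln(0.814815) − 0.25·ln(0.925926) = −0.5·(-0.204794) − 0.25·(-0.076961) = 0.1216.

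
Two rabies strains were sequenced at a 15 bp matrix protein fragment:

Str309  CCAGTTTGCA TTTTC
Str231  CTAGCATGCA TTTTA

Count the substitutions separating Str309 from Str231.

4

Mismatches occur at site 2 (C→T), site 5 (T→C), site 6 (T→A), site 15 (C→A).
That gives 4 mismatches out of 15 aligned sites, so the Hamming distance is 4.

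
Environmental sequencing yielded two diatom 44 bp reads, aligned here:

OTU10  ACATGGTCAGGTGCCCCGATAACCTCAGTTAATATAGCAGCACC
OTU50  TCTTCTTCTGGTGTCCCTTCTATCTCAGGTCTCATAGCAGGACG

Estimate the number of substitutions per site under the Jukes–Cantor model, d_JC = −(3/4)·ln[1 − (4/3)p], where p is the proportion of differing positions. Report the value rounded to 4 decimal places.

Mismatches occur at site 1 (A↔T), site 3 (A↔T), site 5 (G↔C), site 6 (G↔T), site 9 (A↔T), site 14 (C↔T), site 18 (G↔T), site 19 (A↔T), site 20 (T↔C), site 21 (A↔T), site 23 (C↔T), site 29 (T↔G), site 31 (A↔C), site 32 (A↔T), site 33 (T↔C), site 41 (C↔G), site 44 (C↔G).
p = 17/44 = 0.386364.
d = −0.75 · ln(1 − (4/3)·0.386364) = −0.75 · ln(0.484848) = −0.75 · (-0.723920) = 0.5429.

0.5429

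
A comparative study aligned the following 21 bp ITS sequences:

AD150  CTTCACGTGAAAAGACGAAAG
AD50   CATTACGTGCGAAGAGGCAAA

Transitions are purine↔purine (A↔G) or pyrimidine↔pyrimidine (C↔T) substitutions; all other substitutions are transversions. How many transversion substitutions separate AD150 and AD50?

4

Mismatches occur at site 2 (T→A, transversion), site 4 (C→T, transition), site 10 (A→C, transversion), site 11 (A→G, transition), site 16 (C→G, transversion), site 18 (A→C, transversion), site 21 (G→A, transition).
Of the 7 differences, 3 transitions and 4 transversions, so the answer is 4.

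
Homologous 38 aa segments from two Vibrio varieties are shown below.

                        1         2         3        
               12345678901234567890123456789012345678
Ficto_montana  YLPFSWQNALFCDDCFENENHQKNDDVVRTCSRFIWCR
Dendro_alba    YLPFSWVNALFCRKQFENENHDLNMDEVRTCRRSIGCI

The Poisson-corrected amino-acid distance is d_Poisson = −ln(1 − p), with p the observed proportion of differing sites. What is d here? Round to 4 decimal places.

Differing sites — 7:Q/V; 13:D/R; 14:D/K; 15:C/Q; 22:Q/D; 23:K/L; 25:D/M; 27:V/E; 32:S/R; 34:F/S; 36:W/G; 38:R/I.
p = 12/38 = 0.315789.
d = −ln(1 − 0.315789) = −ln(0.684211) = 0.3795.

0.3795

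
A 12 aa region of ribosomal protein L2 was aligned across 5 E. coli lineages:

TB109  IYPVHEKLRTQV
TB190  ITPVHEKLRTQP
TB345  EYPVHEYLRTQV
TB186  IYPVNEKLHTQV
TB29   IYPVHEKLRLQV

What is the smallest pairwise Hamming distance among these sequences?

1

Pairwise Hamming distances:
  TB109 vs TB190: 2
  TB109 vs TB345: 2
  TB109 vs TB186: 2
  TB109 vs TB29: 1
  TB190 vs TB345: 4
  TB190 vs TB186: 4
  TB190 vs TB29: 3
  TB345 vs TB186: 4
  TB345 vs TB29: 3
  TB186 vs TB29: 3
The smallest is 1, between TB109 and TB29.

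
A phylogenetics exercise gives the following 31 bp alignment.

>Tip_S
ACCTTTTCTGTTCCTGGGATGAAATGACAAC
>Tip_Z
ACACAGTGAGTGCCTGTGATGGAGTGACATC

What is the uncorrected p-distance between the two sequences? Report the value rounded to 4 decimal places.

0.3548

Mismatches occur at site 3 (C↔A), site 4 (T↔C), site 5 (T↔A), site 6 (T↔G), site 8 (C↔G), site 9 (T↔A), site 12 (T↔G), site 17 (G↔T), site 22 (A↔G), site 24 (A↔G), site 30 (A↔T).
There are 11 differences over 31 sites, so p = 11/31 = 0.3548.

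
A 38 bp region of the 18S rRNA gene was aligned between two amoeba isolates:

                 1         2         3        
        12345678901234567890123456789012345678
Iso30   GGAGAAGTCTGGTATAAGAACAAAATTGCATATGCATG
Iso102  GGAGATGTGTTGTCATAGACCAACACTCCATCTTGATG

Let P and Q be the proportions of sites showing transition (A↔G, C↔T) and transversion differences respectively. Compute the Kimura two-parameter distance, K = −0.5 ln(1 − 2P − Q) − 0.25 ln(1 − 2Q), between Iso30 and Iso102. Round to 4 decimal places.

The sequences differ at positions 6 (A/T, transversion), 9 (C/G, transversion), 11 (G/T, transversion), 14 (A/C, transversion), 15 (T/A, transversion), 16 (A/T, transversion), 20 (A/C, transversion), 24 (A/C, transversion), 26 (T/C, transition), 28 (G/C, transversion), 32 (A/C, transversion), 34 (G/T, transversion), 35 (C/G, transversion).
Of the 13 differences, 1 transition and 12 transversions over 38 sites: P = 1/38 = 0.026316, Q = 12/38 = 0.315789.
d = −0.5·ln(0.631579) − 0.25·ln(0.368422) = −0.5·(-0.459532) − 0.25·(-0.998526) = 0.4794.

0.4794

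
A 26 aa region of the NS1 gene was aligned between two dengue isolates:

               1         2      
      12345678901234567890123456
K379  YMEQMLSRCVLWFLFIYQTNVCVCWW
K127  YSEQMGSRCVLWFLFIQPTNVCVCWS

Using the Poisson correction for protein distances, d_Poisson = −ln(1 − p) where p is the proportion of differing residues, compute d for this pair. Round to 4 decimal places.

Differing sites — 2:M/S; 6:L/G; 17:Y/Q; 18:Q/P; 26:W/S.
p = 5/26 = 0.192308.
d = −ln(1 − 0.192308) = −ln(0.807692) = 0.2136.

0.2136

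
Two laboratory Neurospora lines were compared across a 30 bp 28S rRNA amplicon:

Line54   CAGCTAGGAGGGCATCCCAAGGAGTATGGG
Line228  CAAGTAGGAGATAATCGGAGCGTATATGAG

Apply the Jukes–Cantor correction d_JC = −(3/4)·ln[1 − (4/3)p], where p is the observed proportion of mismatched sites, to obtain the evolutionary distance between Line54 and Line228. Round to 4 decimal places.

The sequences differ at positions 3 (G/A), 4 (C/G), 11 (G/A), 12 (G/T), 13 (C/A), 17 (C/G), 18 (C/G), 20 (A/G), 21 (G/C), 23 (A/T), 24 (G/A), 29 (G/A).
p = 12/30 = 0.400000.
d = −0.75 · ln(1 − (4/3)·0.400000) = −0.75 · ln(0.466667) = −0.75 · (-0.762139) = 0.5716.

0.5716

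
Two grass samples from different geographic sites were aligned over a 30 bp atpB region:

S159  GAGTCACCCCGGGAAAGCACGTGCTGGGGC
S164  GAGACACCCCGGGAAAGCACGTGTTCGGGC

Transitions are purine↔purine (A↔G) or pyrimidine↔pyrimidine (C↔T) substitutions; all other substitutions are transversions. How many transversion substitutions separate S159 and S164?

2

The sequences differ at positions 4 (T/A, transversion), 24 (C/T, transition), 26 (G/C, transversion).
Of the 3 differences, 1 transition and 2 transversions, so the answer is 2.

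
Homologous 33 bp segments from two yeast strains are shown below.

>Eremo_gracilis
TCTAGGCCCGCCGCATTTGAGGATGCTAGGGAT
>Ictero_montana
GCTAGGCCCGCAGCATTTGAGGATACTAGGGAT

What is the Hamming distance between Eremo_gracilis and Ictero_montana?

3

The sequences differ at positions 1 (T/G), 12 (C/A), 25 (G/A).
That gives 3 mismatches out of 33 aligned sites, so the Hamming distance is 3.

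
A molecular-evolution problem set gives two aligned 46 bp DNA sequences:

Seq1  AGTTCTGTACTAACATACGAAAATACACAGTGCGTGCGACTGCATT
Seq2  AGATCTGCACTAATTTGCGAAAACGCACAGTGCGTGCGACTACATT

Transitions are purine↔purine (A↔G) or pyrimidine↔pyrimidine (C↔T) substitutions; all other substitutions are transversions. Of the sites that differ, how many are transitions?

6

Mismatches occur at site 3 (T→A, transversion), site 8 (T→C, transition), site 14 (C→T, transition), site 15 (A→T, transversion), site 17 (A→G, transition), site 24 (T→C, transition), site 25 (A→G, transition), site 42 (G→A, transition).
Of the 8 differences, 6 transitions and 2 transversions, so the answer is 6.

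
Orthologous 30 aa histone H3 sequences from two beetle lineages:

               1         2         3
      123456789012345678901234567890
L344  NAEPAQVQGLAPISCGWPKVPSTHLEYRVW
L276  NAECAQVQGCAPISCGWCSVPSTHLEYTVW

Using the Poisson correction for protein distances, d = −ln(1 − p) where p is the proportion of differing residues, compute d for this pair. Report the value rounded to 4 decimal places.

The sequences differ at positions 4 (P/C), 10 (L/C), 18 (P/C), 19 (K/S), 28 (R/T).
p = 5/30 = 0.166667.
d = −ln(1 − 0.166667) = −ln(0.833333) = 0.1823.

0.1823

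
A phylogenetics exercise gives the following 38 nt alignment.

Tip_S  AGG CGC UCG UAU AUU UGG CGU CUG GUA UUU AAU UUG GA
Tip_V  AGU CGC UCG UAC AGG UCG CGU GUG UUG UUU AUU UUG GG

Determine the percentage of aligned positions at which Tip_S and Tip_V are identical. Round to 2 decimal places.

The sequences differ at positions 3 (G/U), 12 (U/C), 14 (U/G), 15 (U/G), 17 (G/C), 22 (C/G), 25 (G/U), 27 (A/G), 32 (A/U), 38 (A/G).
28 of the 38 sites match, so the percent identity is 28/38 × 100 = 73.68%.

73.68%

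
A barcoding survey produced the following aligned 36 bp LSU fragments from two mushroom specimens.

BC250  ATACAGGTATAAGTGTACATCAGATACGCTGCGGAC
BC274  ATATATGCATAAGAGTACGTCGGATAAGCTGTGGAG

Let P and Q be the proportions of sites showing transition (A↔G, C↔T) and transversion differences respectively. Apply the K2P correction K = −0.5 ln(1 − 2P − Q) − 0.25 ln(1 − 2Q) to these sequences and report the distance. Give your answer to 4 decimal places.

0.3091

Differing sites — 4:C/T (Ti); 6:G/T (Tv); 8:T/C (Ti); 14:T/A (Tv); 19:A/G (Ti); 22:A/G (Ti); 27:C/A (Tv); 32:C/T (Ti); 36:C/G (Tv).
Of the 9 differences, 5 transitions and 4 transversions over 36 sites: P = 5/36 = 0.138889, Q = 4/36 = 0.111111.
d = −0.5·ln(0.611111) − 0.25·ln(0.777778) = −0.5·(-0.492477) − 0.25·(-0.251314) = 0.3091.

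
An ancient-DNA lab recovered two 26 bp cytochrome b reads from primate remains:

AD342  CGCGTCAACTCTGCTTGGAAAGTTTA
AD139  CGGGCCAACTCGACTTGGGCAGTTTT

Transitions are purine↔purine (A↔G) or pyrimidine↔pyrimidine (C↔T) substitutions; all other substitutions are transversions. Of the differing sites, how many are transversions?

4

Differing sites — 3:C/G (Tv); 5:T/C (Ti); 12:T/G (Tv); 13:G/A (Ti); 19:A/G (Ti); 20:A/C (Tv); 26:A/T (Tv).
Of the 7 differences, 3 transitions and 4 transversions, so the answer is 4.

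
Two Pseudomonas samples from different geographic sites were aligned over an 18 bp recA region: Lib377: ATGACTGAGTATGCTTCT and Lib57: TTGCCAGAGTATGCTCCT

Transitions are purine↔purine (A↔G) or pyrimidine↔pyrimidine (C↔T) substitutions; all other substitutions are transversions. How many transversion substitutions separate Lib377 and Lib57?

3

Mismatches occur at site 1 (A→T, transversion), site 4 (A→C, transversion), site 6 (T→A, transversion), site 16 (T→C, transition).
Of the 4 differences, 1 transition and 3 transversions, so the answer is 3.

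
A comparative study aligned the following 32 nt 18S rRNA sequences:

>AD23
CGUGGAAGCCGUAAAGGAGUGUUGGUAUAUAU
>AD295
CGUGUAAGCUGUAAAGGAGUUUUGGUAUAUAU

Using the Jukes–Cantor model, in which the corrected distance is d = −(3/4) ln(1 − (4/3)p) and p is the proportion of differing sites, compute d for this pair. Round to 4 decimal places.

Differing sites — 5:G/U; 10:C/U; 21:G/U.
p = 3/32 = 0.093750.
d = −0.75 · ln(1 − (4/3)·0.093750) = −0.75 · ln(0.875000) = −0.75 · (-0.133531) = 0.1001.

0.1001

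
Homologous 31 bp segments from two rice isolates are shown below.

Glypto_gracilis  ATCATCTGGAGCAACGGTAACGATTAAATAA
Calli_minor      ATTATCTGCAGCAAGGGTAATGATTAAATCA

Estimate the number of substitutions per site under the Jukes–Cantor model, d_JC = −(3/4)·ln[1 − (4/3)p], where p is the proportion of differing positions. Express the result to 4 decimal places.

0.1816

Differing sites — 3:C/T; 9:G/C; 15:C/G; 21:C/T; 30:A/C.
p = 5/31 = 0.161290.
d = −0.75 · ln(1 − (4/3)·0.161290) = −0.75 · ln(0.784947) = −0.75 · (-0.242139) = 0.1816.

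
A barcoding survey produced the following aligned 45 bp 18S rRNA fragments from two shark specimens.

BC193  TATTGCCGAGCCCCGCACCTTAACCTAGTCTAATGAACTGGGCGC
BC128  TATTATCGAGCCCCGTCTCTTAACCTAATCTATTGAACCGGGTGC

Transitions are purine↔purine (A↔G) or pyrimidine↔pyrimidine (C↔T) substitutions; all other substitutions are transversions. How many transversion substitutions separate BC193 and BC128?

2

The sequences differ at positions 5 (G/A, transition), 6 (C/T, transition), 16 (C/T, transition), 17 (A/C, transversion), 18 (C/T, transition), 28 (G/A, transition), 33 (A/T, transversion), 39 (T/C, transition), 43 (C/T, transition).
Of the 9 differences, 7 transitions and 2 transversions, so the answer is 2.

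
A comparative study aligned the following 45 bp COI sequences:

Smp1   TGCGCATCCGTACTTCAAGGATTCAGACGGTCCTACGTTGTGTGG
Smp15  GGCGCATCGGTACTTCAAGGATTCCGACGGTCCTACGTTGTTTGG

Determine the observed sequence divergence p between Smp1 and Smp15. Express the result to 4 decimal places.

Differing sites — 1:T/G; 9:C/G; 25:A/C; 42:G/T.
There are 4 differences over 45 sites, so p = 4/45 = 0.0889.

0.0889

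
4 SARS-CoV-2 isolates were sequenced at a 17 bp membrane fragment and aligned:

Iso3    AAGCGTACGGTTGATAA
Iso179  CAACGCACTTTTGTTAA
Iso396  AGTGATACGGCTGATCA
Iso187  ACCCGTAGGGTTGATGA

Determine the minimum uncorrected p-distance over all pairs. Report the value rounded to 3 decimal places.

0.235

Pairwise Hamming distances:
  Iso3 vs Iso179: 6
  Iso3 vs Iso396: 6
  Iso3 vs Iso187: 4
  Iso179 vs Iso396: 11
  Iso179 vs Iso187: 9
  Iso396 vs Iso187: 7
The smallest is 4 mismatches, between Iso3 and Iso187; p = 4/17 = 0.235.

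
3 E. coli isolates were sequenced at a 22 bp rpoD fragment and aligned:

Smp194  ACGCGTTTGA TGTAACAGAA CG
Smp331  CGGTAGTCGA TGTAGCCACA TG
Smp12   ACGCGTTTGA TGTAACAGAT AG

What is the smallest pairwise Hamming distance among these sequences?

Pairwise Hamming distances:
  Smp194 vs Smp331: 11
  Smp194 vs Smp12: 2
  Smp331 vs Smp12: 12
The smallest is 2, between Smp194 and Smp12.

2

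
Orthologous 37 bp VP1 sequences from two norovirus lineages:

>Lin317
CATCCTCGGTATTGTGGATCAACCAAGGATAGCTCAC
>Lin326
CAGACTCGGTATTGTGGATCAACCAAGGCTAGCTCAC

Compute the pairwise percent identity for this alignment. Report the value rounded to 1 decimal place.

The sequences differ at positions 3 (T/G), 4 (C/A), 29 (A/C).
34 of the 37 sites match, so the percent identity is 34/37 × 100 = 91.9%.

91.9%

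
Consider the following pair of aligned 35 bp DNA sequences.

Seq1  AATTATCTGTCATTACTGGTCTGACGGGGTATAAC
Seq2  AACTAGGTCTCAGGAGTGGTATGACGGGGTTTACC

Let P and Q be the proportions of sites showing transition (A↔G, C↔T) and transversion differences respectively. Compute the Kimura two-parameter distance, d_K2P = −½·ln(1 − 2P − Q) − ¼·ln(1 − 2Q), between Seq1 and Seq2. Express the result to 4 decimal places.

The sequences differ at positions 3 (T/C, transition), 6 (T/G, transversion), 7 (C/G, transversion), 9 (G/C, transversion), 13 (T/G, transversion), 14 (T/G, transversion), 16 (C/G, transversion), 21 (C/A, transversion), 31 (A/T, transversion), 34 (A/C, transversion).
Of the 10 differences, 1 transition and 9 transversions over 35 sites: P = 1/35 = 0.028571, Q = 9/35 = 0.257143.
d = −0.5·ln(0.685715) − 0.25·ln(0.485714) = −0.5·(-0.377293) − 0.25·(-0.722135) = 0.3692.

0.3692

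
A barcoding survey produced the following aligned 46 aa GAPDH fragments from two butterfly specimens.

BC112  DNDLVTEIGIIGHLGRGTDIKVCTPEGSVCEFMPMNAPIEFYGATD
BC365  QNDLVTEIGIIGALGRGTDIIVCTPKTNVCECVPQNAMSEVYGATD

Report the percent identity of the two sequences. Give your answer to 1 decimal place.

73.9%

Mismatches occur at site 1 (D→Q), site 13 (H→A), site 21 (K→I), site 26 (E→K), site 27 (G→T), site 28 (S→N), site 32 (F→C), site 33 (M→V), site 35 (M→Q), site 38 (P→M), site 39 (I→S), site 41 (F→V).
34 of the 46 sites match, so the percent identity is 34/46 × 100 = 73.9%.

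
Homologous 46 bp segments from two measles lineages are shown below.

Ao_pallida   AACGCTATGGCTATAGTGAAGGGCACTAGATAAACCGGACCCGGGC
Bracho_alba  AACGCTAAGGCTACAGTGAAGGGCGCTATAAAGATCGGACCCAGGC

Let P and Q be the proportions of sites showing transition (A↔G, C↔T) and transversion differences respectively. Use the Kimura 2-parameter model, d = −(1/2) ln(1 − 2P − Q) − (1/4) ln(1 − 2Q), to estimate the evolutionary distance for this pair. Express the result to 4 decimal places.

0.2010

Differing sites — 8:T/A (Tv); 14:T/C (Ti); 25:A/G (Ti); 29:G/T (Tv); 31:T/A (Tv); 33:A/G (Ti); 35:C/T (Ti); 43:G/A (Ti).
Of the 8 differences, 5 transitions and 3 transversions over 46 sites: P = 5/46 = 0.108696, Q = 3/46 = 0.065217.
d = −0.5·ln(0.717391) − 0.25·ln(0.869566) = −0.5·(-0.332134) − 0.25·(-0.139761) = 0.2010.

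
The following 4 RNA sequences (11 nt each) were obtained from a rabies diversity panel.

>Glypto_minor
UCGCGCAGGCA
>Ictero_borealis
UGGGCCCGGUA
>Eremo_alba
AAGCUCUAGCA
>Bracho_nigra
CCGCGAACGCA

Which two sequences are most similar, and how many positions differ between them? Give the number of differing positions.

Pairwise Hamming distances:
  Glypto_minor vs Ictero_borealis: 5
  Glypto_minor vs Eremo_alba: 5
  Glypto_minor vs Bracho_nigra: 3
  Ictero_borealis vs Eremo_alba: 7
  Ictero_borealis vs Bracho_nigra: 8
  Eremo_alba vs Bracho_nigra: 6
The smallest is 3, between Glypto_minor and Bracho_nigra.

3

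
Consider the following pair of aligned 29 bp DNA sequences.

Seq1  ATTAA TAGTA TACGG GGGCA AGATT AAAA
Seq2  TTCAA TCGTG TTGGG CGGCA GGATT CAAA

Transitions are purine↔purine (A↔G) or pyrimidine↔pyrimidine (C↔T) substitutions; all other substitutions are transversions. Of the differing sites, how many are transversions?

Differing sites — 1:A/T (Tv); 3:T/C (Ti); 7:A/C (Tv); 10:A/G (Ti); 12:A/T (Tv); 13:C/G (Tv); 16:G/C (Tv); 21:A/G (Ti); 26:A/C (Tv).
Of the 9 differences, 3 transitions and 6 transversions, so the answer is 6.

6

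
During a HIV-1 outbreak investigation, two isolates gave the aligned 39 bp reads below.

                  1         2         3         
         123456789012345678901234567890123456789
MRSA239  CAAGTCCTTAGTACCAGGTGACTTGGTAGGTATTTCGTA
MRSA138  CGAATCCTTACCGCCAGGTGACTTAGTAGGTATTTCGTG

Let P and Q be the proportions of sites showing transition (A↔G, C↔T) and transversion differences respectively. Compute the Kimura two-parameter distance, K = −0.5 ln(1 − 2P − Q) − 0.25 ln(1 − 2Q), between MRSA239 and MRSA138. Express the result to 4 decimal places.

Mismatches occur at site 2 (A→G, transition), site 4 (G→A, transition), site 11 (G→C, transversion), site 12 (T→C, transition), site 13 (A→G, transition), site 25 (G→A, transition), site 39 (A→G, transition).
Of the 7 differences, 6 transitions and 1 transversion over 39 sites: P = 6/39 = 0.153846, Q = 1/39 = 0.025641.
d = −0.5·ln(0.666667) − 0.25·ln(0.948718) = −0.5·(-0.405465) − 0.25·(-0.052644) = 0.2159.

0.2159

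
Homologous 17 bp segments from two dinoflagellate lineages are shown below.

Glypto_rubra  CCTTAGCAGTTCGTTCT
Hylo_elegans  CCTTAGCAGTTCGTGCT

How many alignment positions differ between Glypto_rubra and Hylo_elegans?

The sequences differ at position 15 (T/G).
That gives 1 mismatch out of 17 aligned sites, so the Hamming distance is 1.

1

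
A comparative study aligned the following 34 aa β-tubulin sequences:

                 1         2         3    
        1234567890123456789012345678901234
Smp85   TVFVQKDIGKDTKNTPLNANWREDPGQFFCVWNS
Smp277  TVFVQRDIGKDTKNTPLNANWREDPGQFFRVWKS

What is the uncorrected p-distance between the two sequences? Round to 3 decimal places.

0.088

Mismatches occur at site 6 (K↔R), site 30 (C↔R), site 33 (N↔K).
There are 3 differences over 34 sites, so p = 3/34 = 0.088.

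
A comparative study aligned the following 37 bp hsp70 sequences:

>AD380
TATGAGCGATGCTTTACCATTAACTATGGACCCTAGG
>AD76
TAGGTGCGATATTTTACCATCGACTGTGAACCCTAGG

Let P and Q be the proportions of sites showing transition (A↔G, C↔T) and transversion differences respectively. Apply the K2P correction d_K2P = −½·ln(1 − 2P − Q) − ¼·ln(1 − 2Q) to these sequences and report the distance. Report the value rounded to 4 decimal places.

Differing sites — 3:T/G (Tv); 5:A/T (Tv); 11:G/A (Ti); 12:C/T (Ti); 21:T/C (Ti); 22:A/G (Ti); 26:A/G (Ti); 29:G/A (Ti).
Of the 8 differences, 6 transitions and 2 transversions over 37 sites: P = 6/37 = 0.162162, Q = 2/37 = 0.054054.
d = −0.5·ln(0.621622) − 0.25·ln(0.891892) = −0.5·(-0.475423) − 0.25·(-0.114410) = 0.2663.

0.2663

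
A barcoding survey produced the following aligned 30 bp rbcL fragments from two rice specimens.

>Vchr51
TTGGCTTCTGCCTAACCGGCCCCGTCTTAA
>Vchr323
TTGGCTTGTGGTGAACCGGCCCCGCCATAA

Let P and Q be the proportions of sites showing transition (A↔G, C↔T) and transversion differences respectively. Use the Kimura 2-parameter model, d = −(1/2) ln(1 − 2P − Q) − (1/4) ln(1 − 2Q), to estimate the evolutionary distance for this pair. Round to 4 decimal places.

The sequences differ at positions 8 (C/G, transversion), 11 (C/G, transversion), 12 (C/T, transition), 13 (T/G, transversion), 25 (T/C, transition), 27 (T/A, transversion).
Of the 6 differences, 2 transitions and 4 transversions over 30 sites: P = 2/30 = 0.066667, Q = 4/30 = 0.133333.
d = −0.5·ln(0.733333) − 0.25·ln(0.733334) = −0.5·(-0.310155) − 0.25·(-0.310154) = 0.2326.

0.2326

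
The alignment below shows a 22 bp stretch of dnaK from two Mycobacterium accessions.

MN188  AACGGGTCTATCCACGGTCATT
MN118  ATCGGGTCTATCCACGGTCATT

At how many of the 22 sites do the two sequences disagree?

A single mismatch occurs at site 2 (A↔T).
That gives 1 mismatch out of 22 aligned sites, so the Hamming distance is 1.

1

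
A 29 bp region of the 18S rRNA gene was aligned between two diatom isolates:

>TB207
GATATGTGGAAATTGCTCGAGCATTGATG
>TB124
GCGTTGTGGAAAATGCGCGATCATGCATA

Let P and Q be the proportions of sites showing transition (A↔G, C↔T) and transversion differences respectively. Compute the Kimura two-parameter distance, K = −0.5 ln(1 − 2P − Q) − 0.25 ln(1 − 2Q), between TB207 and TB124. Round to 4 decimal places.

Differing sites — 2:A/C (Tv); 3:T/G (Tv); 4:A/T (Tv); 13:T/A (Tv); 17:T/G (Tv); 21:G/T (Tv); 25:T/G (Tv); 26:G/C (Tv); 29:G/A (Ti).
Of the 9 differences, 1 transition and 8 transversions over 29 sites: P = 1/29 = 0.034483, Q = 8/29 = 0.275862.
d = −0.5·ln(0.655172) − 0.25·ln(0.448276) = −0.5·(-0.422857) − 0.25·(-0.802346) = 0.4120.

0.4120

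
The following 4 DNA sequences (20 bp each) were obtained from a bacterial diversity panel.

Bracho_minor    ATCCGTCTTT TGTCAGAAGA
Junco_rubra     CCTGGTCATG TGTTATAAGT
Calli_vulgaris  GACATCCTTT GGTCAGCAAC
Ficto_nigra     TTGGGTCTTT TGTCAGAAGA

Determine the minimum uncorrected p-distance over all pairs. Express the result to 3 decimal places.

Pairwise Hamming distances:
  Bracho_minor vs Junco_rubra: 9
  Bracho_minor vs Calli_vulgaris: 9
  Bracho_minor vs Ficto_nigra: 3
  Junco_rubra vs Calli_vulgaris: 14
  Junco_rubra vs Ficto_nigra: 8
  Calli_vulgaris vs Ficto_nigra: 10
The smallest is 3 mismatches, between Bracho_minor and Ficto_nigra; p = 3/20 = 0.150.

0.150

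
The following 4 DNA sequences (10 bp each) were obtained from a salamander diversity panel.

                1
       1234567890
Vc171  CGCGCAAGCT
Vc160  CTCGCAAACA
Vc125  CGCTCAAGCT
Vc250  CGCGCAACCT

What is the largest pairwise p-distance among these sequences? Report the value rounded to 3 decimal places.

Pairwise Hamming distances:
  Vc171 vs Vc160: 3
  Vc171 vs Vc125: 1
  Vc171 vs Vc250: 1
  Vc160 vs Vc125: 4
  Vc160 vs Vc250: 3
  Vc125 vs Vc250: 2
The largest is 4 mismatches, between Vc160 and Vc125; p = 4/10 = 0.400.

0.400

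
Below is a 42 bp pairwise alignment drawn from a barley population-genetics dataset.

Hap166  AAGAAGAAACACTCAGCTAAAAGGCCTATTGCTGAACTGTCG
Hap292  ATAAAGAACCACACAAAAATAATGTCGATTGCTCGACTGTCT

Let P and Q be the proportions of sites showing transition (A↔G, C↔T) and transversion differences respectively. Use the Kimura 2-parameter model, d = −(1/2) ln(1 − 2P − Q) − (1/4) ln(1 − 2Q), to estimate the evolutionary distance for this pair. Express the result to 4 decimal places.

0.4415

Mismatches occur at site 2 (A→T, transversion), site 3 (G→A, transition), site 9 (A→C, transversion), site 13 (T→A, transversion), site 16 (G→A, transition), site 17 (C→A, transversion), site 18 (T→A, transversion), site 20 (A→T, transversion), site 23 (G→T, transversion), site 25 (C→T, transition), site 27 (T→G, transversion), site 34 (G→C, transversion), site 35 (A→G, transition), site 42 (G→T, transversion).
Of the 14 differences, 4 transitions and 10 transversions over 42 sites: P = 4/42 = 0.095238, Q = 10/42 = 0.238095.
d = −0.5·ln(0.571429) − 0.25·ln(0.523810) = −0.5·(-0.559615) − 0.25·(-0.646626) = 0.4415.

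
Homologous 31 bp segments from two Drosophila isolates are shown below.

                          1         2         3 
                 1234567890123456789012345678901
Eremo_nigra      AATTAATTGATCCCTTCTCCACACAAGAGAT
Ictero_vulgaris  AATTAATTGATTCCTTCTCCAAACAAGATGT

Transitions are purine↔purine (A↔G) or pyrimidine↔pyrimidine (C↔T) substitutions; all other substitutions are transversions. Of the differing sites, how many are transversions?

Differing sites — 12:C/T (Ti); 22:C/A (Tv); 29:G/T (Tv); 30:A/G (Ti).
Of the 4 differences, 2 transitions and 2 transversions, so the answer is 2.

2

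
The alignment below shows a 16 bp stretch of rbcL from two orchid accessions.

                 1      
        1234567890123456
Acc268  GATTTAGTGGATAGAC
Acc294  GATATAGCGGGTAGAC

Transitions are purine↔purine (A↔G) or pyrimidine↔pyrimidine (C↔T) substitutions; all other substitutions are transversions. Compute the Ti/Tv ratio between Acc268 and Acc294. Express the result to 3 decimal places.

2.000

Differing sites — 4:T/A (Tv); 8:T/C (Ti); 11:A/G (Ti).
Of the 3 differences, 2 transitions and 1 transversion, so Ti/Tv = 2/1 = 2.000.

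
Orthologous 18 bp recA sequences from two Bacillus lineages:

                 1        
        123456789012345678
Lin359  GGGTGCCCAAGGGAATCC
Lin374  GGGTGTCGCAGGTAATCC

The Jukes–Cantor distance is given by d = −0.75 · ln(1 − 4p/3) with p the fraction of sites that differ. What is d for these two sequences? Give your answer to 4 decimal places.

Mismatches occur at site 6 (C→T), site 8 (C→G), site 9 (A→C), site 13 (G→T).
p = 4/18 = 0.222222.
d = −0.75 · ln(1 − (4/3)·0.222222) = −0.75 · ln(0.703704) = −0.75 · (-0.351397) = 0.2635.

0.2635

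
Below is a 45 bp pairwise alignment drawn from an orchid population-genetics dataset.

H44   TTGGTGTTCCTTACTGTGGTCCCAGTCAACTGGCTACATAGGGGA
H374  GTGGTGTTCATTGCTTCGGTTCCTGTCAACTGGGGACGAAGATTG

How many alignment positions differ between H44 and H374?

Differing sites — 1:T/G; 10:C/A; 13:A/G; 16:G/T; 17:T/C; 21:C/T; 24:A/T; 34:C/G; 35:T/G; 38:A/G; 39:T/A; 42:G/A; 43:G/T; 44:G/T; 45:A/G.
That gives 15 mismatches out of 45 aligned sites, so the Hamming distance is 15.

15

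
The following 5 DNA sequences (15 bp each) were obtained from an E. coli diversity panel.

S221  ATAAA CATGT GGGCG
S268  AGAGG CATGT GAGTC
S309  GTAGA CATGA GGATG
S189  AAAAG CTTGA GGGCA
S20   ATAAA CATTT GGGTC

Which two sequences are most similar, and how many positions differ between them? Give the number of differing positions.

Pairwise Hamming distances:
  S221 vs S268: 6
  S221 vs S309: 5
  S221 vs S189: 5
  S221 vs S20: 3
  S268 vs S309: 7
  S268 vs S189: 7
  S268 vs S20: 5
  S309 vs S189: 8
  S309 vs S20: 6
  S189 vs S20: 7
The smallest is 3, between S221 and S20.

3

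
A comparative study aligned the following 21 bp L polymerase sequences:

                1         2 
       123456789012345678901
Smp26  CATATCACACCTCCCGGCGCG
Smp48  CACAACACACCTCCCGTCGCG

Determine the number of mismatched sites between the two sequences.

3

Differing sites — 3:T/C; 5:T/A; 17:G/T.
That gives 3 mismatches out of 21 aligned sites, so the Hamming distance is 3.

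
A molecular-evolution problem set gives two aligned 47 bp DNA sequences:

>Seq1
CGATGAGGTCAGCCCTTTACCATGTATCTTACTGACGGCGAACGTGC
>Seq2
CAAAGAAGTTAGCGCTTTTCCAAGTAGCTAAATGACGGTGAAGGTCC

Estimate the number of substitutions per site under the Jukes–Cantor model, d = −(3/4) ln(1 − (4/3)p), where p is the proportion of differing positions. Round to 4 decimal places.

Differing sites — 2:G/A; 4:T/A; 7:G/A; 10:C/T; 14:C/G; 19:A/T; 23:T/A; 27:T/G; 30:T/A; 32:C/A; 39:C/T; 43:C/G; 46:G/C.
p = 13/47 = 0.276596.
d = −0.75 · ln(1 − (4/3)·0.276596) = −0.75 · ln(0.631205) = −0.75 · (-0.460125) = 0.3451.

0.3451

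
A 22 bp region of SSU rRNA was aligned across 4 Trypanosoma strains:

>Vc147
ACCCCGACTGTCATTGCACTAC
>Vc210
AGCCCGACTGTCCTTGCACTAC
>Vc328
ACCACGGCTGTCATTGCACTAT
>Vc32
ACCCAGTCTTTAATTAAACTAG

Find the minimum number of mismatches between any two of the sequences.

Pairwise Hamming distances:
  Vc147 vs Vc210: 2
  Vc147 vs Vc328: 3
  Vc147 vs Vc32: 7
  Vc210 vs Vc328: 5
  Vc210 vs Vc32: 9
  Vc328 vs Vc32: 8
The smallest is 2, between Vc147 and Vc210.

2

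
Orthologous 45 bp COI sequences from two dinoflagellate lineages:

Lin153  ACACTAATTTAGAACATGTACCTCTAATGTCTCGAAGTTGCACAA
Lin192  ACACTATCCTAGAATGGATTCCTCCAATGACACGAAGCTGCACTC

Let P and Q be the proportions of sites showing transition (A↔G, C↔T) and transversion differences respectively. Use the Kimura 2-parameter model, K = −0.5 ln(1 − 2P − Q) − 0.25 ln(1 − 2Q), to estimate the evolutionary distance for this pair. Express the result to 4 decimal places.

Differing sites — 7:A/T (Tv); 8:T/C (Ti); 9:T/C (Ti); 15:C/T (Ti); 16:A/G (Ti); 17:T/G (Tv); 18:G/A (Ti); 20:A/T (Tv); 25:T/C (Ti); 30:T/A (Tv); 32:T/A (Tv); 38:T/C (Ti); 44:A/T (Tv); 45:A/C (Tv).
Of the 14 differences, 7 transitions and 7 transversions over 45 sites: P = 7/45 = 0.155556, Q = 7/45 = 0.155556.
d = −0.5·ln(0.533332) − 0.25·ln(0.688888) = −0.5·(-0.628611) − 0.25·(-0.372677) = 0.4075.

0.4075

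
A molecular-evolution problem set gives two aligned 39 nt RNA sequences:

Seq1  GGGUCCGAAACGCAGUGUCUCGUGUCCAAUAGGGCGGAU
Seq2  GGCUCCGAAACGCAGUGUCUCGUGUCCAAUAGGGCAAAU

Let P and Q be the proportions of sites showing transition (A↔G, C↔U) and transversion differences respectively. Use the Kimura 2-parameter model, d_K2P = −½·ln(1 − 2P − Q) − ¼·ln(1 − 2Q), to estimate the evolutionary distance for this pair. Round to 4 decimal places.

0.0818

Mismatches occur at site 3 (G↔C, transversion), site 36 (G↔A, transition), site 37 (G↔A, transition).
Of the 3 differences, 2 transitions and 1 transversion over 39 sites: P = 2/39 = 0.051282, Q = 1/39 = 0.025641.
d = −0.5·ln(0.871795) − 0.25·ln(0.948718) = −0.5·(-0.137201) − 0.25·(-0.052644) = 0.0818.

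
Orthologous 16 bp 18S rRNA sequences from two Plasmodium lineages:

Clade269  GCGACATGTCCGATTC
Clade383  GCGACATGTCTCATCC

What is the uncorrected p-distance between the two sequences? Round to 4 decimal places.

0.1875

Mismatches occur at site 11 (C↔T), site 12 (G↔C), site 15 (T↔C).
There are 3 differences over 16 sites, so p = 3/16 = 0.1875.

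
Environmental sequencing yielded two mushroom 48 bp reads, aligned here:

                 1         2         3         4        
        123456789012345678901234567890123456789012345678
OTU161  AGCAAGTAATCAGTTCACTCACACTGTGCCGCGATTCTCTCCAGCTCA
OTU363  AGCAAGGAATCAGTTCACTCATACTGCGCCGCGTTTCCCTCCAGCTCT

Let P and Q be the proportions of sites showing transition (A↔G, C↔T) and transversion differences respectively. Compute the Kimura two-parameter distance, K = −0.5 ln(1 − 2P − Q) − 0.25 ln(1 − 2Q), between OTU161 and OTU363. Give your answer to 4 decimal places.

0.1372

Mismatches occur at site 7 (T/G, transversion), site 22 (C/T, transition), site 27 (T/C, transition), site 34 (A/T, transversion), site 38 (T/C, transition), site 48 (A/T, transversion).
Of the 6 differences, 3 transitions and 3 transversions over 48 sites: P = 3/48 = 0.062500, Q = 3/48 = 0.062500.
d = −0.5·ln(0.812500) − 0.25·ln(0.875000) = −0.5·(-0.207639) − 0.25·(-0.133531) = 0.1372.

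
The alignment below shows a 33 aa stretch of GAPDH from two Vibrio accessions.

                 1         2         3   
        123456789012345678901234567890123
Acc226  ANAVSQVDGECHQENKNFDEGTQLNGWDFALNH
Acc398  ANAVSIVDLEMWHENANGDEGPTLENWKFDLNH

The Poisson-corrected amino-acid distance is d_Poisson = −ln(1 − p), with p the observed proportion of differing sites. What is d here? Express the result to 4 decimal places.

0.5008

Mismatches occur at site 6 (Q→I), site 9 (G→L), site 11 (C→M), site 12 (H→W), site 13 (Q→H), site 16 (K→A), site 18 (F→G), site 22 (T→P), site 23 (Q→T), site 25 (N→E), site 26 (G→N), site 28 (D→K), site 30 (A→D).
p = 13/33 = 0.393939.
d = −ln(1 − 0.393939) = −ln(0.606061) = 0.5008.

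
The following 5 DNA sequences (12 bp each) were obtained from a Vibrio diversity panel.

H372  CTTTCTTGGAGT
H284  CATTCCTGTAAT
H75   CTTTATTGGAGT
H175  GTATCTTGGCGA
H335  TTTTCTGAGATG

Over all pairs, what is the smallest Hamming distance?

Pairwise Hamming distances:
  H372 vs H284: 4
  H372 vs H75: 1
  H372 vs H175: 4
  H372 vs H335: 5
  H284 vs H75: 5
  H284 vs H175: 8
  H284 vs H335: 8
  H75 vs H175: 5
  H75 vs H335: 6
  H175 vs H335: 7
The smallest is 1, between H372 and H75.

1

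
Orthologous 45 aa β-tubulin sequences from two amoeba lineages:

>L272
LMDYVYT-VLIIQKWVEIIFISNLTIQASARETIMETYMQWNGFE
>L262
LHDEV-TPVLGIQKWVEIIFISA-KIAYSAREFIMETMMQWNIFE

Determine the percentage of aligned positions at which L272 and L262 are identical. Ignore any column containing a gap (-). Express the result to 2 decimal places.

Excluding the 3 gap columns leaves 42 comparable sites.
The sequences differ at positions 2 (M/H), 4 (Y/E), 11 (I/G), 23 (N/A), 25 (T/K), 27 (Q/A), 28 (A/Y), 33 (T/F), 38 (Y/M), 43 (G/I).
32 of the 42 comparable sites match, so the percent identity is 32/42 × 100 = 76.19%.

76.19%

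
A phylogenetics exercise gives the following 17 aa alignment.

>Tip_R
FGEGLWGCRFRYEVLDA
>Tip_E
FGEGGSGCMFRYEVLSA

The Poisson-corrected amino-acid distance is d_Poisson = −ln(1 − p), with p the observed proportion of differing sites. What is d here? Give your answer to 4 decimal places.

Mismatches occur at site 5 (L/G), site 6 (W/S), site 9 (R/M), site 16 (D/S).
p = 4/17 = 0.235294.
d = −ln(1 − 0.235294) = −ln(0.764706) = 0.2683.

0.2683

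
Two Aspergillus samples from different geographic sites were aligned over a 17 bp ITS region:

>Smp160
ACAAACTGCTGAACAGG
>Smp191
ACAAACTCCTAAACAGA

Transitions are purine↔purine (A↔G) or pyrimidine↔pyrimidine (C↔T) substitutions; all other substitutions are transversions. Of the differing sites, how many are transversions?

1

Differing sites — 8:G/C (Tv); 11:G/A (Ti); 17:G/A (Ti).
Of the 3 differences, 2 transitions and 1 transversion, so the answer is 1.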